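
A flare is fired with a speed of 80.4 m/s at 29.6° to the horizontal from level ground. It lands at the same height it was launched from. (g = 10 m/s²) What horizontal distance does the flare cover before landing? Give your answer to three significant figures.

Components: v_x = 80.4 cos 29.6° = 69.91 m/s, v_y = 80.4 sin 29.6° = 39.71 m/s.
Time of flight (same landing height): t = 2 v_y / g = 2 × 39.71 / 10 = 7.942 s.
Range: R = v_x · t = 69.91 × 7.942 = 555 m.

555 m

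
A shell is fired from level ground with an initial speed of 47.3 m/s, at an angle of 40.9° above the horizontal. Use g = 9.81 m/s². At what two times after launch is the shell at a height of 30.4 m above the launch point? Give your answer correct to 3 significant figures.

v_y0 = 47.3 sin 40.9° = 30.97 m/s.
Set y = v_y0 t − ½ g t² = 30.4: 4.905 t² − 30.97 t + 30.4 = 0.
t = [30.97 ± √(959.1 − 596.4)] / 9.81 = (30.97 ± 19.04) / 9.81, giving t = 1.22 s or t = 5.10 s.
So the shell is at 30.4 m at t = 1.22 s (rising) and t = 5.10 s (falling).

1.22 s and 5.10 s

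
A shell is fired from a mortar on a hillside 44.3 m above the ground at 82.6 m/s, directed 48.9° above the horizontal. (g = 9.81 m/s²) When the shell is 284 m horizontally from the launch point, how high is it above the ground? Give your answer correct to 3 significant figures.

236 m

v_x = 82.6 cos 48.9° = 54.30 m/s, v_y0 = 82.6 sin 48.9° = 62.24 m/s.
Time to reach x = 284 m: t = x / v_x = 284 / 54.30 = 5.230 s.
y = 44.3 + v_y0 t − ½ g t² = 44.3 + 62.24×5.230 − 4.905×5.230² = 236 m.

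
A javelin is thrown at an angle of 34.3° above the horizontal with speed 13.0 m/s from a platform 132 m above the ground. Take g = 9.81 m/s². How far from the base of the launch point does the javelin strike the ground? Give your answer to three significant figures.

Components: v_x = 13.0 cos 34.3° = 10.74 m/s, v_y = 13.0 sin 34.3° = 7.326 m/s.
Vertical: 0 = 132 + 7.326 t − ½(9.81) t² ⇒ 4.905 t² − 7.326 t − 132 = 0.
t = [7.326 + √(53.67 + 2590)] / 9.810 = 5.988 s.
Horizontal: R = v_x · t = 10.74 × 5.988 = 64.3 m.

64.3 m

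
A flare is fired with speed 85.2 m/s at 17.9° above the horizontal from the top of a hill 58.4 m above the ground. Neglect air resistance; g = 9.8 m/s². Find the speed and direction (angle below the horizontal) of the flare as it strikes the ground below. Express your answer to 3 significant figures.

91.7 m/s at 27.8° below the horizontal

v_x = 85.2 cos 17.9° = 81.08 m/s (constant).
|v_y| at impact = √((26.19)² + 2×9.8×58.4) = 42.78 m/s.
Speed = √(81.08² + 42.78²) = 91.7 m/s; angle = arctan(42.78/81.08) = 27.8° below horizontal.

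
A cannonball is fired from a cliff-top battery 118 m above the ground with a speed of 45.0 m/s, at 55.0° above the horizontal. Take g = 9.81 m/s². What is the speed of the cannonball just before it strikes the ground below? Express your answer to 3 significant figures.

65.9 m/s

v_x = 45.0 cos 55.0° = 25.81 m/s is unchanged throughout.
For the vertical component, v_y² = v_y0² + 2 g h = (36.86)² + 2×9.81×118 = 3674, so |v_y| = 60.61 m/s.
Impact speed = √(v_x² + v_y²) = √(666.2 + 3674) = 65.9 m/s.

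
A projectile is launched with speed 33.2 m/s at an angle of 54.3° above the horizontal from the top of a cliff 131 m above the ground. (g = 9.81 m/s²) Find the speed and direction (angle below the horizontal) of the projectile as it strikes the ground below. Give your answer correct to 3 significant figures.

60.6 m/s at 71.4° below the horizontal

v_x = 33.2 cos 54.3° = 19.37 m/s (constant).
|v_y| at impact = √((26.96)² + 2×9.81×131) = 57.42 m/s.
Speed = √(19.37² + 57.42²) = 60.6 m/s; angle = arctan(57.42/19.37) = 71.4° below horizontal.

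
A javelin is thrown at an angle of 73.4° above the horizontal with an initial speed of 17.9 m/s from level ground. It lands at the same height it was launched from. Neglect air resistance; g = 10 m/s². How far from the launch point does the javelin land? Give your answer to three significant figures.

17.5 m

Components: v_x = 17.9 cos 73.4° = 5.114 m/s, v_y = 17.9 sin 73.4° = 17.15 m/s.
Time of flight (same landing height): t = 2 v_y / g = 2 × 17.15 / 10 = 3.430 s.
Range: R = v_x · t = 5.114 × 3.430 = 17.5 m.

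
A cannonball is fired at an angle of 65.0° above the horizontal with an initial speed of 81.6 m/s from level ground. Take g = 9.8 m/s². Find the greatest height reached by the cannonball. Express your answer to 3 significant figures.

Vertical component of launch velocity: v_y = 81.6 sin 65.0° = 73.95 m/s.
At the highest point the vertical velocity is zero, so v_y² = 2 g h_max.
h_max = (73.95)² / (2 × 9.8) = 5469 / 19.60 = 279 m.

279 m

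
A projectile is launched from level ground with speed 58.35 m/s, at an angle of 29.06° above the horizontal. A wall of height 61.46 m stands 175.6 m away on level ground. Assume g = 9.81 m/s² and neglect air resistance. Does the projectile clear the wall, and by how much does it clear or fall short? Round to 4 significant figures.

v_x = 58.35 cos 29.06° = 51.004 m/s; v_y0 = 58.35 sin 29.06° = 28.342 m/s.
Time to reach the wall: t = 175.6 / 51.004 = 3.4429 s.
Height at that point: y = 28.342×3.4429 − 4.905×3.4429² = 39.437 m.
That is 61.46 − 39.437 = 22.02 m below the top of the wall, so the projectile does not clear it.

No — it falls 22.02 m short of clearing the wall.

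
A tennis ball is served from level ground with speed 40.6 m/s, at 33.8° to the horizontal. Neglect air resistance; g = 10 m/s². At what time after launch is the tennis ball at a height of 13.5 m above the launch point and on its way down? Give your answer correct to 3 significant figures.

v_y0 = 40.6 sin 33.8° = 22.59 m/s.
Set y = v_y0 t − ½ g t² = 13.5: 5.000 t² − 22.59 t + 13.5 = 0.
t = [22.59 ± √(510.3 − 270.0)] / 10 = (22.59 ± 15.50) / 10, giving t = 0.709 s or t = 3.81 s.
On the way down corresponds to the larger root: t = 3.81 s.

3.81 s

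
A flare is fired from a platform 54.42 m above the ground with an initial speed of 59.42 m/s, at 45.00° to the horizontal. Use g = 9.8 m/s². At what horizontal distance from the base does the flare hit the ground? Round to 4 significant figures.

408.3 m

Components: v_x = 59.42 cos 45.00° = 42.016 m/s, v_y = 59.42 sin 45.00° = 42.016 m/s.
Vertical: 0 = 54.42 + 42.016 t − ½(9.8) t² ⇒ 4.900 t² − 42.016 t − 54.42 = 0.
t = [42.016 + √(1765.3 + 1066.6)] / 9.800 = 9.7175 s.
Horizontal: R = v_x · t = 42.016 × 9.7175 = 408.3 m.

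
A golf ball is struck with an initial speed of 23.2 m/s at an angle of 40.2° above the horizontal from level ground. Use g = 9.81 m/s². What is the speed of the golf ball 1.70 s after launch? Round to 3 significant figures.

v_x = 23.2 cos 40.2° = 17.72 m/s (constant).
v_y(t) = 23.2 sin 40.2° − g t = 14.97 − 9.81 × 1.70 = -1.707 m/s.
Speed = √(v_x² + v_y²) = √(314.0 + 2.914) = 17.8 m/s.

17.8 m/s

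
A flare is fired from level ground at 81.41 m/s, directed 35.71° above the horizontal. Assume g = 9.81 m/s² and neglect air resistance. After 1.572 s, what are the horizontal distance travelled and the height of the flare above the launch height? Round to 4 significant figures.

v_x = 81.41 cos 35.71° = 66.103 m/s; v_y0 = 81.41 sin 35.71° = 47.518 m/s.
x = v_x t = 66.103 × 1.572 = 103.9 m.
y = v_y0 t − ½ g t² = 47.518×1.572 − 4.905×1.572² = 62.58 m.

x = 103.9 m, y = 62.58 m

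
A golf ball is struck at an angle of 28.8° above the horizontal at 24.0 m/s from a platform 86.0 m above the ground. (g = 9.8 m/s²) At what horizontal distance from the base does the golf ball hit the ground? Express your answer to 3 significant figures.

Components: v_x = 24.0 cos 28.8° = 21.03 m/s, v_y = 24.0 sin 28.8° = 11.56 m/s.
Vertical: 0 = 86.0 + 11.56 t − ½(9.8) t² ⇒ 4.900 t² − 11.56 t − 86.0 = 0.
t = [11.56 + √(133.6 + 1686)] / 9.800 = 5.532 s.
Horizontal: R = v_x · t = 21.03 × 5.532 = 116 m.

116 m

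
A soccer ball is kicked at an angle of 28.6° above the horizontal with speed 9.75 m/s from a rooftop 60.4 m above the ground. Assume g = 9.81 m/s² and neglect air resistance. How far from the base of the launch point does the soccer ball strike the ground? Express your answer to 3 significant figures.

Components: v_x = 9.75 cos 28.6° = 8.560 m/s, v_y = 9.75 sin 28.6° = 4.667 m/s.
Vertical: 0 = 60.4 + 4.667 t − ½(9.81) t² ⇒ 4.905 t² − 4.667 t − 60.4 = 0.
t = [4.667 + √(21.78 + 1185)] / 9.810 = 4.017 s.
Horizontal: R = v_x · t = 8.560 × 4.017 = 34.4 m.

34.4 m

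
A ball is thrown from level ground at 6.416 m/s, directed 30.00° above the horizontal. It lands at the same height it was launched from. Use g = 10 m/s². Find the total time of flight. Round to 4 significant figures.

0.6416 s

Vertical component: v_y = 6.416 sin 30.00° = 3.2080 m/s.
For a projectile landing at launch height, time of flight is t = 2 v_y / g = 2 × 3.2080 / 10 = 0.6416 s.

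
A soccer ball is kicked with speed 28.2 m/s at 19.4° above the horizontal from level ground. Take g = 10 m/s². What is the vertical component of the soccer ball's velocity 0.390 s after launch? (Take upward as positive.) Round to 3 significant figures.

5.47 m/s

Initial vertical component: v_y0 = 28.2 sin 19.4° = 9.367 m/s.
v_y(t) = v_y0 − g t = 9.367 − 10 × 0.390 = 5.47 m/s.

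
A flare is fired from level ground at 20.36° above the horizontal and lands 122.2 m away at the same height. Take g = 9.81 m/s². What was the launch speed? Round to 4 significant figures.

42.87 m/s

On level ground, R = v₀² sin(2θ) / g, so v₀ = √(R g / sin 2θ).
sin(2 × 20.36°) = 0.6524.
v₀ = √(122.2 × 9.81 / 0.6524) = √1837.5 = 42.87 m/s.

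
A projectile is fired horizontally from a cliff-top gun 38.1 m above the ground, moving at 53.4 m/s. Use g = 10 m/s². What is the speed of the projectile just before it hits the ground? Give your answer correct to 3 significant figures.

Fall time: t = √(2 × 38.1 / 10) = 2.760 s.
At impact: v_x = 53.4 m/s (unchanged), v_y = g t = 10 × 2.760 = 27.60 m/s.
Speed = √(v_x² + v_y²) = √(2852 + 761.8) = 60.1 m/s.

60.1 m/s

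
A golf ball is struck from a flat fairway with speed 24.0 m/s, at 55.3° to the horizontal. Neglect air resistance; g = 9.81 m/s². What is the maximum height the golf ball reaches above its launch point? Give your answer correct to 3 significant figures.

19.8 m

Vertical component of launch velocity: v_y = 24.0 sin 55.3° = 19.73 m/s.
At the highest point the vertical velocity is zero, so v_y² = 2 g h_max.
h_max = (19.73)² / (2 × 9.81) = 389.3 / 19.62 = 19.8 m.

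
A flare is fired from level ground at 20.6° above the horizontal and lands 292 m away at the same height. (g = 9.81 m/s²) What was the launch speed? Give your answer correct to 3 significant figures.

On level ground, R = v₀² sin(2θ) / g, so v₀ = √(R g / sin 2θ).
sin(2 × 20.6°) = 0.6587.
v₀ = √(292 × 9.81 / 0.6587) = √4349 = 65.9 m/s.

65.9 m/s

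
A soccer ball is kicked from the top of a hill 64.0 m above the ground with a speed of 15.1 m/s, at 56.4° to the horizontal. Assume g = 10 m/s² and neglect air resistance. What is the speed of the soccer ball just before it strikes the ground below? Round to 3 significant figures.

v_x = 15.1 cos 56.4° = 8.356 m/s is unchanged throughout.
For the vertical component, v_y² = v_y0² + 2 g h = (12.58)² + 2×10×64.0 = 1438, so |v_y| = 37.92 m/s.
Impact speed = √(v_x² + v_y²) = √(69.82 + 1438) = 38.8 m/s.

38.8 m/s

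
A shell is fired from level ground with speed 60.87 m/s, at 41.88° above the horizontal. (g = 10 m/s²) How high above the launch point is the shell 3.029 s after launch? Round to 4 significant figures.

77.21 m

v_y0 = 60.87 sin 41.88° = 40.635 m/s.
y(t) = v_y0 t − ½ g t² = 40.635×3.029 − 5.000×3.029² = 77.21 m.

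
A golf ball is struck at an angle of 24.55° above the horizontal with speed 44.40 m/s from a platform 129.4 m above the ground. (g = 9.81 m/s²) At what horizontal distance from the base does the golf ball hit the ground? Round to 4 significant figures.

Components: v_x = 44.40 cos 24.55° = 40.386 m/s, v_y = 44.40 sin 24.55° = 18.448 m/s.
Vertical: 0 = 129.4 + 18.448 t − ½(9.81) t² ⇒ 4.905 t² − 18.448 t − 129.4 = 0.
t = [18.448 + √(340.33 + 2538.8)] / 9.810 = 7.3502 s.
Horizontal: R = v_x · t = 40.386 × 7.3502 = 296.8 m.

296.8 m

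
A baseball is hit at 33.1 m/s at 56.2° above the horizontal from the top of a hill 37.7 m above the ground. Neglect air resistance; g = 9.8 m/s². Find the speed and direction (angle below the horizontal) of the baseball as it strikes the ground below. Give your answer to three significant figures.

42.8 m/s at 64.5° below the horizontal

v_x = 33.1 cos 56.2° = 18.41 m/s (constant).
|v_y| at impact = √((27.51)² + 2×9.8×37.7) = 38.67 m/s.
Speed = √(18.41² + 38.67²) = 42.8 m/s; angle = arctan(38.67/18.41) = 64.5° below horizontal.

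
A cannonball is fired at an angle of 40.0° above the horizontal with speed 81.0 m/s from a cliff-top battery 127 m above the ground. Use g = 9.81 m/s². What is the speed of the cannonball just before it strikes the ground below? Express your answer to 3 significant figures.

v_x = 81.0 cos 40.0° = 62.05 m/s is unchanged throughout.
For the vertical component, v_y² = v_y0² + 2 g h = (52.07)² + 2×9.81×127 = 5203, so |v_y| = 72.13 m/s.
Impact speed = √(v_x² + v_y²) = √(3850 + 5203) = 95.1 m/s.

95.1 m/s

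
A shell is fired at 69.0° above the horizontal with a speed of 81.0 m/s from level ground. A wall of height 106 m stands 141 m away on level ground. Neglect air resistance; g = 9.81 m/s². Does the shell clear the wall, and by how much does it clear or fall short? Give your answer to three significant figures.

Yes — it clears the wall by 146 m.

v_x = 81.0 cos 69.0° = 29.03 m/s; v_y0 = 81.0 sin 69.0° = 75.62 m/s.
Time to reach the wall: t = 141 / 29.03 = 4.857 s.
Height at that point: y = 75.62×4.857 − 4.905×4.857² = 251.6 m.
That is 251.6 − 106 = 146 m above the top of the wall, so the shell clears it.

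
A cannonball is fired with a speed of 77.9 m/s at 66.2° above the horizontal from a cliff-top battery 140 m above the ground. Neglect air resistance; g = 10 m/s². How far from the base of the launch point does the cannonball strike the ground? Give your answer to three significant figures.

Components: v_x = 77.9 cos 66.2° = 31.44 m/s, v_y = 77.9 sin 66.2° = 71.28 m/s.
Vertical: 0 = 140 + 71.28 t − ½(10) t² ⇒ 5.000 t² − 71.28 t − 140 = 0.
t = [71.28 + √(5081 + 2800)] / 10.00 = 16.01 s.
Horizontal: R = v_x · t = 31.44 × 16.01 = 503 m.

503 m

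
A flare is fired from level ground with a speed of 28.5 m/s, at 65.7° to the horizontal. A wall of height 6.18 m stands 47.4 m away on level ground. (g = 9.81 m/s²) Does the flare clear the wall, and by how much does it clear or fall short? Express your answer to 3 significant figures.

v_x = 28.5 cos 65.7° = 11.73 m/s; v_y0 = 28.5 sin 65.7° = 25.97 m/s.
Time to reach the wall: t = 47.4 / 11.73 = 4.041 s.
Height at that point: y = 25.97×4.041 − 4.905×4.041² = 24.85 m.
That is 24.85 − 6.18 = 18.7 m above the top of the wall, so the flare clears it.

Yes — it clears the wall by 18.7 m.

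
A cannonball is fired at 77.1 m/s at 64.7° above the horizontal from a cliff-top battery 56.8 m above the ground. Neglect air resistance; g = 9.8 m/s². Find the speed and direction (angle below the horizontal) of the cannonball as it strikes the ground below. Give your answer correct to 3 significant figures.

v_x = 77.1 cos 64.7° = 32.95 m/s (constant).
|v_y| at impact = √((69.70)² + 2×9.8×56.8) = 77.27 m/s.
Speed = √(32.95² + 77.27²) = 84.0 m/s; angle = arctan(77.27/32.95) = 66.9° below horizontal.

84.0 m/s at 66.9° below the horizontal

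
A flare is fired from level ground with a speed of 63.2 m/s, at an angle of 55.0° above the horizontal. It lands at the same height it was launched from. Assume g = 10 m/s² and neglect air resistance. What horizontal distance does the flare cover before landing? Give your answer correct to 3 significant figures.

Components: v_x = 63.2 cos 55.0° = 36.25 m/s, v_y = 63.2 sin 55.0° = 51.77 m/s.
Time of flight (same landing height): t = 2 v_y / g = 2 × 51.77 / 10 = 10.35 s.
Range: R = v_x · t = 36.25 × 10.35 = 375 m.

375 m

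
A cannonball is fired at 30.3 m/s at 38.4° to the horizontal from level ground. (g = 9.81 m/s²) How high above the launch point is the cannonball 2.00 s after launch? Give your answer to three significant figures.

v_y0 = 30.3 sin 38.4° = 18.82 m/s.
y(t) = v_y0 t − ½ g t² = 18.82×2.00 − 4.905×2.00² = 18.0 m.

18.0 m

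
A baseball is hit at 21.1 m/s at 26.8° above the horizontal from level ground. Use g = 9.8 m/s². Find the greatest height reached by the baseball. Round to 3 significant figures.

Vertical component of launch velocity: v_y = 21.1 sin 26.8° = 9.514 m/s.
At the highest point the vertical velocity is zero, so v_y² = 2 g h_max.
h_max = (9.514)² / (2 × 9.8) = 90.52 / 19.60 = 4.62 m.

4.62 m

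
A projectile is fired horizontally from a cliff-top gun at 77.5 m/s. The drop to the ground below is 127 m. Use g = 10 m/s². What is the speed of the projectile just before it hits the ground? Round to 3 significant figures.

92.4 m/s

Fall time: t = √(2 × 127 / 10) = 5.040 s.
At impact: v_x = 77.5 m/s (unchanged), v_y = g t = 10 × 5.040 = 50.40 m/s.
Speed = √(v_x² + v_y²) = √(6006 + 2540) = 92.4 m/s.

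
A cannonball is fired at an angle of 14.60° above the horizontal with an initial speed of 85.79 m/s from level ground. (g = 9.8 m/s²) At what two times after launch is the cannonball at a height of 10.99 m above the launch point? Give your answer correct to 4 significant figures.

0.5860 s and 3.827 s

v_y0 = 85.79 sin 14.60° = 21.625 m/s.
Set y = v_y0 t − ½ g t² = 10.99: 4.900 t² − 21.625 t + 10.99 = 0.
t = [21.625 ± √(467.64 − 215.40)] / 9.8 = (21.625 ± 15.882) / 9.8, giving t = 0.5860 s or t = 3.827 s.
So the cannonball is at 10.99 m at t = 0.5860 s (rising) and t = 3.827 s (falling).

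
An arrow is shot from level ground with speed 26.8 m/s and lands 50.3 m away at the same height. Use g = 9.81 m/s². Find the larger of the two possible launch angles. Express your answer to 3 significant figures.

Level-ground range: R = v₀² sin(2θ)/g ⇒ sin 2θ = R g / v₀² = 50.3×9.81/26.8² = 0.6870.
2θ = arcsin(0.6870) = 43.39° or 180° − 43.39° = 136.61°.
So θ = 21.7° or θ = 68.3°.

68.3°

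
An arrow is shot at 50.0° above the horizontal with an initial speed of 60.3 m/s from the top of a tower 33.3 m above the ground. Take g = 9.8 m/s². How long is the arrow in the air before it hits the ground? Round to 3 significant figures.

Vertical component: v_y = 60.3 sin 50.0° = 46.19 m/s.
Taking up as positive with launch at y = 33.3 m, landing at y = 0: 0 = 33.3 + 46.19 t − ½(9.8) t².
Solving 4.900 t² − 46.19 t − 33.3 = 0 gives t = [46.19 + √(46.19² + 4·4.900·33.3)] / 9.800 = 10.1 s.

10.1 s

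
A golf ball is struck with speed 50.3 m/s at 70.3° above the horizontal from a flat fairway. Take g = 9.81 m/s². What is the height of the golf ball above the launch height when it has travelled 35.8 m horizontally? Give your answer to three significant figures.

78.1 m

v_x = 50.3 cos 70.3° = 16.96 m/s, v_y0 = 50.3 sin 70.3° = 47.36 m/s.
Time to reach x = 35.8 m: t = x / v_x = 35.8 / 16.96 = 2.111 s.
y = v_y0 t − ½ g t² = 47.36×2.111 − 4.905×2.111² = 78.1 m.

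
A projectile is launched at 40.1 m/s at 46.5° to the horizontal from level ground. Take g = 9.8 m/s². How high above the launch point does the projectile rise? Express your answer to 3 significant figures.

Vertical component of launch velocity: v_y = 40.1 sin 46.5° = 29.09 m/s.
At the highest point the vertical velocity is zero, so v_y² = 2 g h_max.
h_max = (29.09)² / (2 × 9.8) = 846.2 / 19.60 = 43.2 m.

43.2 m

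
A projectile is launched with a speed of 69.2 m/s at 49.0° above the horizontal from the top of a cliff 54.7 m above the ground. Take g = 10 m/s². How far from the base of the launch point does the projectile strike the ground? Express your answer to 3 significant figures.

Components: v_x = 69.2 cos 49.0° = 45.40 m/s, v_y = 69.2 sin 49.0° = 52.23 m/s.
Vertical: 0 = 54.7 + 52.23 t − ½(10) t² ⇒ 5.000 t² − 52.23 t − 54.7 = 0.
t = [52.23 + √(2728 + 1094)] / 10.00 = 11.41 s.
Horizontal: R = v_x · t = 45.40 × 11.41 = 518 m.

518 m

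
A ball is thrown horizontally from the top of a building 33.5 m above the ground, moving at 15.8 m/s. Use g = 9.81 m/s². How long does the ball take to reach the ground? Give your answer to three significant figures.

2.61 s

The horizontal speed doesn't affect the fall. With v_y0 = 0, h = ½ g t².
t = √(2 × 33.5 / 9.81) = √6.830 = 2.61 s.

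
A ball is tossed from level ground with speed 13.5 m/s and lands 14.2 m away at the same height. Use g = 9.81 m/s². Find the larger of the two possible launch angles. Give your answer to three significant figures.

Level-ground range: R = v₀² sin(2θ)/g ⇒ sin 2θ = R g / v₀² = 14.2×9.81/13.5² = 0.7643.
2θ = arcsin(0.7643) = 49.84° or 180° − 49.84° = 130.16°.
So θ = 24.9° or θ = 65.1°.

65.1°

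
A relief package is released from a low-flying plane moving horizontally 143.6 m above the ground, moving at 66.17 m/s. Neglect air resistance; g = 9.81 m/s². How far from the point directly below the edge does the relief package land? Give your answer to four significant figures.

358.0 m

Initial vertical velocity is zero, so the fall time comes from h = ½ g t²: t = √(2 × 143.6 / 9.81) = 5.4108 s.
Horizontal motion is uniform at 66.17 m/s, so x = 66.17 × 5.4108 = 358.0 m.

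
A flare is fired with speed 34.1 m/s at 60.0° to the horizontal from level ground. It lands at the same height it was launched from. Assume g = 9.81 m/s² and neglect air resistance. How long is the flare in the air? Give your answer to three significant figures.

Vertical component: v_y = 34.1 sin 60.0° = 29.53 m/s.
For a projectile landing at launch height, time of flight is t = 2 v_y / g = 2 × 29.53 / 9.81 = 6.02 s.

6.02 s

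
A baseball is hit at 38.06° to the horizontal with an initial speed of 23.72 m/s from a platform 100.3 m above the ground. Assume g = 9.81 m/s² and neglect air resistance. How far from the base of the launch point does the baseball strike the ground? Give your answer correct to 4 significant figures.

Components: v_x = 23.72 cos 38.06° = 18.676 m/s, v_y = 23.72 sin 38.06° = 14.623 m/s.
Vertical: 0 = 100.3 + 14.623 t − ½(9.81) t² ⇒ 4.905 t² − 14.623 t − 100.3 = 0.
t = [14.623 + √(213.83 + 1967.9)] / 9.810 = 6.2520 s.
Horizontal: R = v_x · t = 18.676 × 6.2520 = 116.8 m.

116.8 m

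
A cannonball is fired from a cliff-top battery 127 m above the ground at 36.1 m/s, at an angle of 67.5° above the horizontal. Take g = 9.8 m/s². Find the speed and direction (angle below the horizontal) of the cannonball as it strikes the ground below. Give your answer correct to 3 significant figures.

61.6 m/s at 77.0° below the horizontal

v_x = 36.1 cos 67.5° = 13.81 m/s (constant).
|v_y| at impact = √((33.35)² + 2×9.8×127) = 60.01 m/s.
Speed = √(13.81² + 60.01²) = 61.6 m/s; angle = arctan(60.01/13.81) = 77.0° below horizontal.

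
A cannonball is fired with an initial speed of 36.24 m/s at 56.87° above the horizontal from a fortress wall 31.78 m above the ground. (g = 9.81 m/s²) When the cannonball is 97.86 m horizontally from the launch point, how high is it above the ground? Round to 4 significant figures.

61.99 m

v_x = 36.24 cos 56.87° = 19.807 m/s, v_y0 = 36.24 sin 56.87° = 30.349 m/s.
Time to reach x = 97.86 m: t = x / v_x = 97.86 / 19.807 = 4.9407 s.
y = 31.78 + v_y0 t − ½ g t² = 31.78 + 30.349×4.9407 − 4.905×4.9407² = 61.99 m.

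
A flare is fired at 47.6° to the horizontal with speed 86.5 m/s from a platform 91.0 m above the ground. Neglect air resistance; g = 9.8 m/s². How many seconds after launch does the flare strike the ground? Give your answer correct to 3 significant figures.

Vertical component: v_y = 86.5 sin 47.6° = 63.88 m/s.
Taking up as positive with launch at y = 91.0 m, landing at y = 0: 0 = 91.0 + 63.88 t − ½(9.8) t².
Solving 4.900 t² − 63.88 t − 91.0 = 0 gives t = [63.88 + √(63.88² + 4·4.900·91.0)] / 9.800 = 14.3 s.

14.3 s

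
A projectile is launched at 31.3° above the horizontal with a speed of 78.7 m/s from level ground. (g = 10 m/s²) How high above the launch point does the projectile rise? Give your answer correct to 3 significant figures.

83.6 m

Vertical component of launch velocity: v_y = 78.7 sin 31.3° = 40.89 m/s.
At the highest point the vertical velocity is zero, so v_y² = 2 g h_max.
h_max = (40.89)² / (2 × 10) = 1672 / 20.00 = 83.6 m.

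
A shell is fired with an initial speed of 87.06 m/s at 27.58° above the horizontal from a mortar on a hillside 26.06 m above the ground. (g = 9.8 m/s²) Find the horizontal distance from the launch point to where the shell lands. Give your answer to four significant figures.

Components: v_x = 87.06 cos 27.58° = 77.167 m/s, v_y = 87.06 sin 27.58° = 40.308 m/s.
Vertical: 0 = 26.06 + 40.308 t − ½(9.8) t² ⇒ 4.900 t² − 40.308 t − 26.06 = 0.
t = [40.308 + √(1624.7 + 510.78)] / 9.800 = 8.8285 s.
Horizontal: R = v_x · t = 77.167 × 8.8285 = 681.3 m.

681.3 m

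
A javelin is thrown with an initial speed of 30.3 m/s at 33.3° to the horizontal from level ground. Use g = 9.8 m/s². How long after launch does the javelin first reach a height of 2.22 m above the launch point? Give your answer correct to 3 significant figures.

0.139 s

v_y0 = 30.3 sin 33.3° = 16.64 m/s.
Set y = v_y0 t − ½ g t² = 2.22: 4.900 t² − 16.64 t + 2.22 = 0.
t = [16.64 ± √(276.9 − 43.51)] / 9.8 = (16.64 ± 15.28) / 9.8, giving t = 0.139 s or t = 3.26 s.
The javelin is on the way up at the first time, so t = 0.139 s.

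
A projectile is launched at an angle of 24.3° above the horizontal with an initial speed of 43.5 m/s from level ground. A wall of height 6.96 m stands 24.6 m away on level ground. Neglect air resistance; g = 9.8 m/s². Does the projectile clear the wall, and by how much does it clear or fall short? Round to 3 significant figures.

Yes — it clears the wall by 2.26 m.

v_x = 43.5 cos 24.3° = 39.65 m/s; v_y0 = 43.5 sin 24.3° = 17.90 m/s.
Time to reach the wall: t = 24.6 / 39.65 = 0.6204 s.
Height at that point: y = 17.90×0.6204 − 4.900×0.6204² = 9.219 m.
That is 9.219 − 6.96 = 2.26 m above the top of the wall, so the projectile clears it.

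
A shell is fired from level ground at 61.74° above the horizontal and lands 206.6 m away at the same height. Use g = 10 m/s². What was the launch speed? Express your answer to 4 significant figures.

49.77 m/s

On level ground, R = v₀² sin(2θ) / g, so v₀ = √(R g / sin 2θ).
sin(2 × 61.74°) = 0.8341.
v₀ = √(206.6 × 10 / 0.8341) = √2476.9 = 49.77 m/s.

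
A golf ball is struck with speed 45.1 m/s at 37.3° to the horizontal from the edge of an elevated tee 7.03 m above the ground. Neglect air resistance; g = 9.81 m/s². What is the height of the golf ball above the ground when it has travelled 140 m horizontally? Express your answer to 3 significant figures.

39.0 m

v_x = 45.1 cos 37.3° = 35.88 m/s, v_y0 = 45.1 sin 37.3° = 27.33 m/s.
Time to reach x = 140 m: t = x / v_x = 140 / 35.88 = 3.902 s.
y = 7.03 + v_y0 t − ½ g t² = 7.03 + 27.33×3.902 − 4.905×3.902² = 39.0 m.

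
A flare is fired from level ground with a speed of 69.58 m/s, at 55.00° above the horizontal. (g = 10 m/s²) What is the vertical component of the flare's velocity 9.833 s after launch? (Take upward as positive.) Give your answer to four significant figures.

Initial vertical component: v_y0 = 69.58 sin 55.00° = 56.997 m/s.
v_y(t) = v_y0 − g t = 56.997 − 10 × 9.833 = -41.33 m/s.

-41.33 m/s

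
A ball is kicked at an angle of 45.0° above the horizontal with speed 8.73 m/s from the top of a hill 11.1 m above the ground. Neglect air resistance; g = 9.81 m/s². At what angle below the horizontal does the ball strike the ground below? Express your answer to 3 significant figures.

68.9°

v_x = 8.73 cos 45.0° = 6.173 m/s.
At impact |v_y| = √(v_y0² + 2 g h) = √(6.173² + 2×9.81×11.1) = 16.00 m/s.
Angle below horizontal = arctan(|v_y| / v_x) = arctan(16.00 / 6.173) = 68.9°.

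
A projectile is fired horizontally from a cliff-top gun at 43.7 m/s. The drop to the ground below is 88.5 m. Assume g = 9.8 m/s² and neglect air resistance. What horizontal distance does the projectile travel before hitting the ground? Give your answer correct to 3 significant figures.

Initial vertical velocity is zero, so the fall time comes from h = ½ g t²: t = √(2 × 88.5 / 9.8) = 4.250 s.
Horizontal motion is uniform at 43.7 m/s, so x = 43.7 × 4.250 = 186 m.

186 m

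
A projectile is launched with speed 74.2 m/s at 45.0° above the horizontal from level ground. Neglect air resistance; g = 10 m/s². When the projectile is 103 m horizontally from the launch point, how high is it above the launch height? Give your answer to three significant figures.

v_x = 74.2 cos 45.0° = 52.47 m/s, v_y0 = 74.2 sin 45.0° = 52.47 m/s.
Time to reach x = 103 m: t = x / v_x = 103 / 52.47 = 1.963 s.
y = v_y0 t − ½ g t² = 52.47×1.963 − 5.000×1.963² = 83.7 m.

83.7 m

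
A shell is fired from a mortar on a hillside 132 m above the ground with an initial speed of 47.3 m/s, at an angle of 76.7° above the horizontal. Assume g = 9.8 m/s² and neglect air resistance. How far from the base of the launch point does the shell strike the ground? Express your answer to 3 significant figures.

127 m

Components: v_x = 47.3 cos 76.7° = 10.88 m/s, v_y = 47.3 sin 76.7° = 46.03 m/s.
Vertical: 0 = 132 + 46.03 t − ½(9.8) t² ⇒ 4.900 t² − 46.03 t − 132 = 0.
t = [46.03 + √(2119 + 2587)] / 9.800 = 11.70 s.
Horizontal: R = v_x · t = 10.88 × 11.70 = 127 m.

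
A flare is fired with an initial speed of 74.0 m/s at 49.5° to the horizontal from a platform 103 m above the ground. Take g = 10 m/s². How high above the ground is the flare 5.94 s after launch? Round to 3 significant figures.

v_y0 = 74.0 sin 49.5° = 56.27 m/s.
y(t) = 103 + v_y0 t − ½ g t² = 103 + 56.27×5.94 − ½×10×5.94² = 261 m.

261 m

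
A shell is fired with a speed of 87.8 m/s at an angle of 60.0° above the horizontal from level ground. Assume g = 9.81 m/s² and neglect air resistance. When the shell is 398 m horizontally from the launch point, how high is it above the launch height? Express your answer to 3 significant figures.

286 m

v_x = 87.8 cos 60.0° = 43.90 m/s, v_y0 = 87.8 sin 60.0° = 76.04 m/s.
Time to reach x = 398 m: t = x / v_x = 398 / 43.90 = 9.066 s.
y = v_y0 t − ½ g t² = 76.04×9.066 − 4.905×9.066² = 286 m.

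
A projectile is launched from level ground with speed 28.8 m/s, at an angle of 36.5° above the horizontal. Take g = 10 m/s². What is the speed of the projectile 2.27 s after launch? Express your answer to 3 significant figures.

23.8 m/s

v_x = 28.8 cos 36.5° = 23.15 m/s (constant).
v_y(t) = 28.8 sin 36.5° − g t = 17.13 − 10 × 2.27 = -5.570 m/s.
Speed = √(v_x² + v_y²) = √(535.9 + 31.02) = 23.8 m/s.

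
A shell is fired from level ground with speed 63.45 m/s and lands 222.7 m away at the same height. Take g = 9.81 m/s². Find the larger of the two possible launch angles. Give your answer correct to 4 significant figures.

Level-ground range: R = v₀² sin(2θ)/g ⇒ sin 2θ = R g / v₀² = 222.7×9.81/63.45² = 0.5427.
2θ = arcsin(0.5427) = 32.868° or 180° − 32.868° = 147.132°.
So θ = 16.43° or θ = 73.57°.

73.57°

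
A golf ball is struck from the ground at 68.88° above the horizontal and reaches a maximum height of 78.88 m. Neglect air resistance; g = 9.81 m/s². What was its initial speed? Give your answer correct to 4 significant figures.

At maximum height v_y = 0, so (v₀ sin θ)² = 2 g H.
v₀ sin 68.88° = √(2 × 9.81 × 78.88) = 39.340 m/s.
v₀ = 39.340 / sin 68.88° = 39.340 / 0.9328 = 42.17 m/s.

42.17 m/s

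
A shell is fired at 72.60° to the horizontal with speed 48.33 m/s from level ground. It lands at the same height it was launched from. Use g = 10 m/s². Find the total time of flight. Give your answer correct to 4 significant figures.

9.224 s

Vertical component: v_y = 48.33 sin 72.60° = 46.118 m/s.
For a projectile landing at launch height, time of flight is t = 2 v_y / g = 2 × 46.118 / 10 = 9.224 s.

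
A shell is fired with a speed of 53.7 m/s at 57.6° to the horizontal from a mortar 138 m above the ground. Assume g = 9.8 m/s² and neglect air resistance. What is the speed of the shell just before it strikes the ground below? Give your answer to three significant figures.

74.8 m/s

v_x = 53.7 cos 57.6° = 28.77 m/s is unchanged throughout.
For the vertical component, v_y² = v_y0² + 2 g h = (45.34)² + 2×9.8×138 = 4761, so |v_y| = 69.00 m/s.
Impact speed = √(v_x² + v_y²) = √(827.7 + 4761) = 74.8 m/s.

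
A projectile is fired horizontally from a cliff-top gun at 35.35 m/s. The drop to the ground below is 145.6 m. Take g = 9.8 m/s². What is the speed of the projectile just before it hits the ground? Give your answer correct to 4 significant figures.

64.06 m/s

Fall time: t = √(2 × 145.6 / 9.8) = 5.4511 s.
At impact: v_x = 35.35 m/s (unchanged), v_y = g t = 9.8 × 5.4511 = 53.421 m/s.
Speed = √(v_x² + v_y²) = √(1249.6 + 2853.8) = 64.06 m/s.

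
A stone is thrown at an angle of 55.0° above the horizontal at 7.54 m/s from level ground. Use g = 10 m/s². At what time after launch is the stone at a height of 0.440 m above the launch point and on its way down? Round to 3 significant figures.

v_y0 = 7.54 sin 55.0° = 6.176 m/s.
Set y = v_y0 t − ½ g t² = 0.440: 5.000 t² − 6.176 t + 0.440 = 0.
t = [6.176 ± √(38.14 − 8.800)] / 10 = (6.176 ± 5.417) / 10, giving t = 0.0759 s or t = 1.16 s.
On the way down corresponds to the larger root: t = 1.16 s.

1.16 s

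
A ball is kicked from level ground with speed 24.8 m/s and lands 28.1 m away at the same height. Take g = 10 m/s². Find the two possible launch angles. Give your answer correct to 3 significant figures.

13.6° and 76.4°

Level-ground range: R = v₀² sin(2θ)/g ⇒ sin 2θ = R g / v₀² = 28.1×10/24.8² = 0.4569.
2θ = arcsin(0.4569) = 27.19° or 180° − 27.19° = 152.81°.
So θ = 13.6° or θ = 76.4°.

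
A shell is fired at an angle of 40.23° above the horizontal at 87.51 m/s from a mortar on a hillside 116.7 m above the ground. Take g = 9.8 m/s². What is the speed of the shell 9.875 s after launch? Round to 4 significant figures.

v_x = 87.51 cos 40.23° = 66.810 m/s (constant).
v_y(t) = 87.51 sin 40.23° − g t = 56.519 − 9.8 × 9.875 = -40.256 m/s.
Speed = √(v_x² + v_y²) = √(4463.6 + 1620.5) = 78.00 m/s.

78.00 m/s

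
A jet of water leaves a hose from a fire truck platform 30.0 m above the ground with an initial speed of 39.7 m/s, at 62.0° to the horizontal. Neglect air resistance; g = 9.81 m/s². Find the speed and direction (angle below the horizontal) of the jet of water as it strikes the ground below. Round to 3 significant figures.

v_x = 39.7 cos 62.0° = 18.64 m/s (constant).
|v_y| at impact = √((35.05)² + 2×9.81×30.0) = 42.63 m/s.
Speed = √(18.64² + 42.63²) = 46.5 m/s; angle = arctan(42.63/18.64) = 66.4° below horizontal.

46.5 m/s at 66.4° below the horizontal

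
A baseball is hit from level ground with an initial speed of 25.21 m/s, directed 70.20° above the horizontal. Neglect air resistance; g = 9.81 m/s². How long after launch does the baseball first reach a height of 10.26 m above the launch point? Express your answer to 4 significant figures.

v_y0 = 25.21 sin 70.20° = 23.720 m/s.
Set y = v_y0 t − ½ g t² = 10.26: 4.905 t² − 23.720 t + 10.26 = 0.
t = [23.720 ± √(562.64 − 201.30)] / 9.81 = (23.720 ± 19.009) / 9.81, giving t = 0.4802 s or t = 4.356 s.
The baseball is on the way up at the first time, so t = 0.4802 s.

0.4802 s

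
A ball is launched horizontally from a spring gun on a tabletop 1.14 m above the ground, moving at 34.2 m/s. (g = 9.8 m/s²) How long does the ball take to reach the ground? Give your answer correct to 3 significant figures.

0.482 s

The horizontal speed doesn't affect the fall. With v_y0 = 0, h = ½ g t².
t = √(2 × 1.14 / 9.8) = √0.2327 = 0.482 s.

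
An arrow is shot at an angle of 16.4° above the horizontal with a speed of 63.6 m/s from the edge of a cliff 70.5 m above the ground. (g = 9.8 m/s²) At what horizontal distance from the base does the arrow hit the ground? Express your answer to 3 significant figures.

Components: v_x = 63.6 cos 16.4° = 61.01 m/s, v_y = 63.6 sin 16.4° = 17.96 m/s.
Vertical: 0 = 70.5 + 17.96 t − ½(9.8) t² ⇒ 4.900 t² − 17.96 t − 70.5 = 0.
t = [17.96 + √(322.6 + 1382)] / 9.800 = 6.046 s.
Horizontal: R = v_x · t = 61.01 × 6.046 = 369 m.

369 m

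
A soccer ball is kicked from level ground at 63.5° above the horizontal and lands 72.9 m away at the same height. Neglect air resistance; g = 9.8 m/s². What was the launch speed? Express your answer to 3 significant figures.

On level ground, R = v₀² sin(2θ) / g, so v₀ = √(R g / sin 2θ).
sin(2 × 63.5°) = 0.7986.
v₀ = √(72.9 × 9.8 / 0.7986) = √894.6 = 29.9 m/s.

29.9 m/s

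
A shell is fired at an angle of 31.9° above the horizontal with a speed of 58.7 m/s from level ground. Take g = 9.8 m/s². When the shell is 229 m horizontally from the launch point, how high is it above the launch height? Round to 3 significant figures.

v_x = 58.7 cos 31.9° = 49.83 m/s, v_y0 = 58.7 sin 31.9° = 31.02 m/s.
Time to reach x = 229 m: t = x / v_x = 229 / 49.83 = 4.596 s.
y = v_y0 t − ½ g t² = 31.02×4.596 − 4.900×4.596² = 39.1 m.

39.1 m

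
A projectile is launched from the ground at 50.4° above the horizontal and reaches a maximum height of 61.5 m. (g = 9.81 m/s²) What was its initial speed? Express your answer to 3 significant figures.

At maximum height v_y = 0, so (v₀ sin θ)² = 2 g H.
v₀ sin 50.4° = √(2 × 9.81 × 61.5) = 34.74 m/s.
v₀ = 34.74 / sin 50.4° = 34.74 / 0.7705 = 45.1 m/s.

45.1 m/s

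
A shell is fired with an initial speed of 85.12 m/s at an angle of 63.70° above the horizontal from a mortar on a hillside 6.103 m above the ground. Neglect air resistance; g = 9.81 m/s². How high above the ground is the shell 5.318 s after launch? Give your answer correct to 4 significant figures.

273.2 m

v_y0 = 85.12 sin 63.70° = 76.309 m/s.
y(t) = 6.103 + v_y0 t − ½ g t² = 6.103 + 76.309×5.318 − ½×9.81×5.318² = 273.2 m.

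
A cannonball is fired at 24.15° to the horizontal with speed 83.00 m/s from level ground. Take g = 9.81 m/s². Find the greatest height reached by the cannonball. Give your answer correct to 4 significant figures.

58.77 m

Vertical component of launch velocity: v_y = 83.00 sin 24.15° = 33.958 m/s.
At the highest point the vertical velocity is zero, so v_y² = 2 g h_max.
h_max = (33.958)² / (2 × 9.81) = 1153.1 / 19.62 = 58.77 m.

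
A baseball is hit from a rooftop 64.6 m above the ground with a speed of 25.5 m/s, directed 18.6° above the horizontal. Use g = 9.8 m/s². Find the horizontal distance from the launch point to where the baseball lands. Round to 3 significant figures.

110 m

Components: v_x = 25.5 cos 18.6° = 24.17 m/s, v_y = 25.5 sin 18.6° = 8.133 m/s.
Vertical: 0 = 64.6 + 8.133 t − ½(9.8) t² ⇒ 4.900 t² − 8.133 t − 64.6 = 0.
t = [8.133 + √(66.15 + 1266)] / 9.800 = 4.554 s.
Horizontal: R = v_x · t = 24.17 × 4.554 = 110 m.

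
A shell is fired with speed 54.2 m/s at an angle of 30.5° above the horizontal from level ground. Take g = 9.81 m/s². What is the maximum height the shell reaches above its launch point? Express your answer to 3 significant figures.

Vertical component of launch velocity: v_y = 54.2 sin 30.5° = 27.51 m/s.
At the highest point the vertical velocity is zero, so v_y² = 2 g h_max.
h_max = (27.51)² / (2 × 9.81) = 756.8 / 19.62 = 38.6 m.

38.6 m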